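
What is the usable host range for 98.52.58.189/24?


Network: 98.52.58.0
Broadcast: 98.52.58.255
First usable = network + 1
Last usable = broadcast - 1
Range: 98.52.58.1 to 98.52.58.254


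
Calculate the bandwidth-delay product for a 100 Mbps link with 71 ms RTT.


BDP = bandwidth * RTT
= 100 Mbps * 71 ms
= 100 * 1e6 * 71 / 1000 bits
= 7100000 bits
= 887500 bytes
= 866.6992 KB
BDP = 7100000 bits (887500 bytes)


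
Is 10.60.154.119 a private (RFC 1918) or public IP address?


RFC 1918 private ranges:
  10.0.0.0/8 (10.0.0.0 - 10.255.255.255)
  172.16.0.0/12 (172.16.0.0 - 172.31.255.255)
  192.168.0.0/16 (192.168.0.0 - 192.168.255.255)
Private (in 10.0.0.0/8)


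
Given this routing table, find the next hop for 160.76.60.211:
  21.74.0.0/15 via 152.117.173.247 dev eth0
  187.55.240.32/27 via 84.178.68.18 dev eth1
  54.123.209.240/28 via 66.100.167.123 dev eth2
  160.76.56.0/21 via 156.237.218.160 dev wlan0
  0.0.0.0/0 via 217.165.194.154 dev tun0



Longest prefix match for 160.76.60.211:
  /15 21.74.0.0: no
  /27 187.55.240.32: no
  /28 54.123.209.240: no
  /21 160.76.56.0: MATCH
  /0 0.0.0.0: MATCH
Selected: next-hop 156.237.218.160 via wlan0 (matched /21)


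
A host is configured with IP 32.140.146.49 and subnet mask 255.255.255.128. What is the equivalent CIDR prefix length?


Binary: 11111111.11111111.11111111.10000000
Count leading 1s
Prefix: /25


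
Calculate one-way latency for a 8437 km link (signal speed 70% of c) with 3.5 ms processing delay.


Speed = 0.7 * 3e5 km/s = 210000 km/s
Propagation delay = 8437 / 210000 = 0.0402 s = 40.1762 ms
Processing delay = 3.5 ms
Total one-way latency = 43.6762 ms


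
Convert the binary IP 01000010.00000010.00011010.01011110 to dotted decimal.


01000010 = 66
00000010 = 2
00011010 = 26
01011110 = 94
IP: 66.2.26.94


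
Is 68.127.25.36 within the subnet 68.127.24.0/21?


Subnet network: 68.127.24.0
Test IP AND mask: 68.127.24.0
Yes, 68.127.25.36 is in 68.127.24.0/21


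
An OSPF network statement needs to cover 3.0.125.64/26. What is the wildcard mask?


Subnet mask: 255.255.255.192
Wildcard = 255.255.255.255 - subnet mask
255 - 255 = 0
255 - 255 = 0
255 - 255 = 0
255 - 192 = 63
Wildcard: 0.0.0.63


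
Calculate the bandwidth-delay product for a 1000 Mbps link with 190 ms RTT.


BDP = bandwidth * RTT
= 1000 Mbps * 190 ms
= 1000 * 1e6 * 190 / 1000 bits
= 190000000 bits
= 23750000 bytes
= 23193.3594 KB
BDP = 190000000 bits (23750000 bytes)


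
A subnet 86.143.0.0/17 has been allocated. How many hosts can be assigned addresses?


Host bits = 32 - 17 = 15
Total addresses = 2^15 = 32768
Usable = total - 2 (network and broadcast)
Usable hosts: 32766


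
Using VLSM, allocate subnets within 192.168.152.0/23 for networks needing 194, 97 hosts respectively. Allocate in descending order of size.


194 hosts -> /24 (254 usable): 192.168.152.0/24
97 hosts -> /25 (126 usable): 192.168.153.0/25
Allocation: 192.168.152.0/24 (194 hosts, 254 usable); 192.168.153.0/25 (97 hosts, 126 usable)


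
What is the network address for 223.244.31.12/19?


IP:   11011111.11110100.00011111.00001100
Mask: 11111111.11111111.11100000.00000000
AND operation:
Net:  11011111.11110100.00000000.00000000
Network: 223.244.0.0/19


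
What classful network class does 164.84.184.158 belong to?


First octet: 164
Binary: 10100100
10xxxxxx -> Class B (128-191)
Class B, default mask 255.255.0.0 (/16)


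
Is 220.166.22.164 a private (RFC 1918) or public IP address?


RFC 1918 private ranges:
  10.0.0.0/8 (10.0.0.0 - 10.255.255.255)
  172.16.0.0/12 (172.16.0.0 - 172.31.255.255)
  192.168.0.0/16 (192.168.0.0 - 192.168.255.255)
Public (not in any RFC 1918 range)


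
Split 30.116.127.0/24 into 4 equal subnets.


New prefix = 24 + 2 = 26
Each subnet has 64 addresses
  30.116.127.0/26
  30.116.127.64/26
  30.116.127.128/26
  30.116.127.192/26
Subnets: 30.116.127.0/26, 30.116.127.64/26, 30.116.127.128/26, 30.116.127.192/26


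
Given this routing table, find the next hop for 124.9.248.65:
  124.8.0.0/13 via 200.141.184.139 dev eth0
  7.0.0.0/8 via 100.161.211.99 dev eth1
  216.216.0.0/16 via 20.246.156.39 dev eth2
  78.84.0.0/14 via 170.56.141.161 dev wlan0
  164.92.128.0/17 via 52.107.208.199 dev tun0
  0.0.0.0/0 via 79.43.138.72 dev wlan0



Longest prefix match for 124.9.248.65:
  /13 124.8.0.0: MATCH
  /8 7.0.0.0: no
  /16 216.216.0.0: no
  /14 78.84.0.0: no
  /17 164.92.128.0: no
  /0 0.0.0.0: MATCH
Selected: next-hop 200.141.184.139 via eth0 (matched /13)


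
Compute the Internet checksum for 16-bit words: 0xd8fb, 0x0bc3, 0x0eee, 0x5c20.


Sum all words (with carry folding):
+ 0xd8fb = 0xd8fb
+ 0x0bc3 = 0xe4be
+ 0x0eee = 0xf3ac
+ 0x5c20 = 0x4fcd
One's complement: ~0x4fcd
Checksum = 0xb032


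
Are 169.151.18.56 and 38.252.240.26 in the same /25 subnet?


Mask: 255.255.255.128
169.151.18.56 AND mask = 169.151.18.0
38.252.240.26 AND mask = 38.252.240.0
No, different subnets (169.151.18.0 vs 38.252.240.0)


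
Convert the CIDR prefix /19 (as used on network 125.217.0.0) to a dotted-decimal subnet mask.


/19 means 19 network bits, 13 host bits
Binary: 11111111111111111110000000000000
Mask: 255.255.224.0


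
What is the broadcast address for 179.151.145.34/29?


Network: 179.151.145.32/29
Host bits = 3
Set all host bits to 1:
Broadcast: 179.151.145.39


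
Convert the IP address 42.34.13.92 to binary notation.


42 = 00101010
34 = 00100010
13 = 00001101
92 = 01011100
Binary: 00101010.00100010.00001101.01011100


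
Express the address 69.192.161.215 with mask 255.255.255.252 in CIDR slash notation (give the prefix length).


Binary: 11111111.11111111.11111111.11111100
Count leading 1s
Prefix: /30


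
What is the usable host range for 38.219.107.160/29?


Network: 38.219.107.160
Broadcast: 38.219.107.167
First usable = network + 1
Last usable = broadcast - 1
Range: 38.219.107.161 to 38.219.107.166


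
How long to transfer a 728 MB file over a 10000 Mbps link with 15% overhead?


Effective throughput = 10000 * (1 - 15/100) = 8500 Mbps
File size in Mb = 728 * 8 = 5824 Mb
Time = 5824 / 8500
Time = 0.6852 seconds


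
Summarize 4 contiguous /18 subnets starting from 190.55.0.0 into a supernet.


Original prefix: /18
Number of subnets: 4 = 2^2
New prefix = 18 - 2 = 16
Supernet: 190.55.0.0/16


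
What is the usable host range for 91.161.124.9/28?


Network: 91.161.124.0
Broadcast: 91.161.124.15
First usable = network + 1
Last usable = broadcast - 1
Range: 91.161.124.1 to 91.161.124.14


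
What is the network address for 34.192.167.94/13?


IP:   00100010.11000000.10100111.01011110
Mask: 11111111.11111000.00000000.00000000
AND operation:
Net:  00100010.11000000.00000000.00000000
Network: 34.192.0.0/13


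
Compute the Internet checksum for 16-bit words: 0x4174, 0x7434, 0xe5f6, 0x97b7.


Sum all words (with carry folding):
+ 0x4174 = 0x4174
+ 0x7434 = 0xb5a8
+ 0xe5f6 = 0x9b9f
+ 0x97b7 = 0x3357
One's complement: ~0x3357
Checksum = 0xcca8


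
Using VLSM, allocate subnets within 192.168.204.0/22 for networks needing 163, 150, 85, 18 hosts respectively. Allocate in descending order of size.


163 hosts -> /24 (254 usable): 192.168.204.0/24
150 hosts -> /24 (254 usable): 192.168.205.0/24
85 hosts -> /25 (126 usable): 192.168.206.0/25
18 hosts -> /27 (30 usable): 192.168.206.128/27
Allocation: 192.168.204.0/24 (163 hosts, 254 usable); 192.168.205.0/24 (150 hosts, 254 usable); 192.168.206.0/25 (85 hosts, 126 usable); 192.168.206.128/27 (18 hosts, 30 usable)


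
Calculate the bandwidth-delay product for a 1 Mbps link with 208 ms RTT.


BDP = bandwidth * RTT
= 1 Mbps * 208 ms
= 1 * 1e6 * 208 / 1000 bits
= 208000 bits
= 26000 bytes
= 25.3906 KB
BDP = 208000 bits (26000 bytes)


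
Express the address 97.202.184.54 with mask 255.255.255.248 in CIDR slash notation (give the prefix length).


Binary: 11111111.11111111.11111111.11111000
Count leading 1s
Prefix: /29


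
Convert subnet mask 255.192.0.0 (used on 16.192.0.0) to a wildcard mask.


Subnet mask: 255.192.0.0
Wildcard = 255.255.255.255 - subnet mask
255 - 255 = 0
255 - 192 = 63
255 - 0 = 255
255 - 0 = 255
Wildcard: 0.63.255.255


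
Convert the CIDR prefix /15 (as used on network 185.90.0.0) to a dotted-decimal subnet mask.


/15 means 15 network bits, 17 host bits
Binary: 11111111111111100000000000000000
Mask: 255.254.0.0


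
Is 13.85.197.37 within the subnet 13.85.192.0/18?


Subnet network: 13.85.192.0
Test IP AND mask: 13.85.192.0
Yes, 13.85.197.37 is in 13.85.192.0/18


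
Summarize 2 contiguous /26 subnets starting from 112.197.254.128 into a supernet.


Original prefix: /26
Number of subnets: 2 = 2^1
New prefix = 26 - 1 = 25
Supernet: 112.197.254.128/25


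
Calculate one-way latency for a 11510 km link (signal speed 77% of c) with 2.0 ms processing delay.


Speed = 0.77 * 3e5 km/s = 231000 km/s
Propagation delay = 11510 / 231000 = 0.0498 s = 49.8268 ms
Processing delay = 2.0 ms
Total one-way latency = 51.8268 ms


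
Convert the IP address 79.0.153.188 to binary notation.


79 = 01001111
0 = 00000000
153 = 10011001
188 = 10111100
Binary: 01001111.00000000.10011001.10111100


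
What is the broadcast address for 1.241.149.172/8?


Network: 1.0.0.0/8
Host bits = 24
Set all host bits to 1:
Broadcast: 1.255.255.255


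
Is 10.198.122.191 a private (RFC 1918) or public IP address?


RFC 1918 private ranges:
  10.0.0.0/8 (10.0.0.0 - 10.255.255.255)
  172.16.0.0/12 (172.16.0.0 - 172.31.255.255)
  192.168.0.0/16 (192.168.0.0 - 192.168.255.255)
Private (in 10.0.0.0/8)


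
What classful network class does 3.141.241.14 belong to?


First octet: 3
Binary: 00000011
0xxxxxxx -> Class A (1-126)
Class A, default mask 255.0.0.0 (/8)


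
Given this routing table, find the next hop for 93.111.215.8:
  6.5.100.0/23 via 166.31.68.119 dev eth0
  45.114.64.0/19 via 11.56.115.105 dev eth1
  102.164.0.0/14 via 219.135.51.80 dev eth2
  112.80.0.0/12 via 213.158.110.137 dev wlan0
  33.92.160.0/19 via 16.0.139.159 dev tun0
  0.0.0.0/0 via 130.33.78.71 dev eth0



Longest prefix match for 93.111.215.8:
  /23 6.5.100.0: no
  /19 45.114.64.0: no
  /14 102.164.0.0: no
  /12 112.80.0.0: no
  /19 33.92.160.0: no
  /0 0.0.0.0: MATCH
Selected: next-hop 130.33.78.71 via eth0 (matched /0)


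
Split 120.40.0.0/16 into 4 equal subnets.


New prefix = 16 + 2 = 18
Each subnet has 16384 addresses
  120.40.0.0/18
  120.40.64.0/18
  120.40.128.0/18
  120.40.192.0/18
Subnets: 120.40.0.0/18, 120.40.64.0/18, 120.40.128.0/18, 120.40.192.0/18


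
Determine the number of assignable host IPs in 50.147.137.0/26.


Host bits = 32 - 26 = 6
Total addresses = 2^6 = 64
Usable = total - 2 (network and broadcast)
Usable hosts: 62


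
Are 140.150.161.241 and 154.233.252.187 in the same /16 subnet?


Mask: 255.255.0.0
140.150.161.241 AND mask = 140.150.0.0
154.233.252.187 AND mask = 154.233.0.0
No, different subnets (140.150.0.0 vs 154.233.0.0)


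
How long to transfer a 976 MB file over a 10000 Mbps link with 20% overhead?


Effective throughput = 10000 * (1 - 20/100) = 8000 Mbps
File size in Mb = 976 * 8 = 7808 Mb
Time = 7808 / 8000
Time = 0.976 seconds


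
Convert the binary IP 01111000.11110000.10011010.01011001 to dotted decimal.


01111000 = 120
11110000 = 240
10011010 = 154
01011001 = 89
IP: 120.240.154.89


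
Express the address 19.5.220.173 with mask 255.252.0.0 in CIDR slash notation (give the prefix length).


Binary: 11111111.11111100.00000000.00000000
Count leading 1s
Prefix: /14


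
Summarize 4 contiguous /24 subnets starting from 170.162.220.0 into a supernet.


Original prefix: /24
Number of subnets: 4 = 2^2
New prefix = 24 - 2 = 22
Supernet: 170.162.220.0/22


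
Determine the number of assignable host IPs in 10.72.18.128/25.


Host bits = 32 - 25 = 7
Total addresses = 2^7 = 128
Usable = total - 2 (network and broadcast)
Usable hosts: 126


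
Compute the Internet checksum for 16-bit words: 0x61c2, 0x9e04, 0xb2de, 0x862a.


Sum all words (with carry folding):
+ 0x61c2 = 0x61c2
+ 0x9e04 = 0xffc6
+ 0xb2de = 0xb2a5
+ 0x862a = 0x38d0
One's complement: ~0x38d0
Checksum = 0xc72f


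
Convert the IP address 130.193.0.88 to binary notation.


130 = 10000010
193 = 11000001
0 = 00000000
88 = 01011000
Binary: 10000010.11000001.00000000.01011000


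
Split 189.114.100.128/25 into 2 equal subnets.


New prefix = 25 + 1 = 26
Each subnet has 64 addresses
  189.114.100.128/26
  189.114.100.192/26
Subnets: 189.114.100.128/26, 189.114.100.192/26


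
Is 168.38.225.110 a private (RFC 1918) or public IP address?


RFC 1918 private ranges:
  10.0.0.0/8 (10.0.0.0 - 10.255.255.255)
  172.16.0.0/12 (172.16.0.0 - 172.31.255.255)
  192.168.0.0/16 (192.168.0.0 - 192.168.255.255)
Public (not in any RFC 1918 range)


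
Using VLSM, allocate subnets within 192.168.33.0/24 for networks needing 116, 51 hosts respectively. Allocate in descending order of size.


116 hosts -> /25 (126 usable): 192.168.33.0/25
51 hosts -> /26 (62 usable): 192.168.33.128/26
Allocation: 192.168.33.0/25 (116 hosts, 126 usable); 192.168.33.128/26 (51 hosts, 62 usable)


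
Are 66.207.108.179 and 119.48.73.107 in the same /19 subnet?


Mask: 255.255.224.0
66.207.108.179 AND mask = 66.207.96.0
119.48.73.107 AND mask = 119.48.64.0
No, different subnets (66.207.96.0 vs 119.48.64.0)


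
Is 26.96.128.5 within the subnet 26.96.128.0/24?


Subnet network: 26.96.128.0
Test IP AND mask: 26.96.128.0
Yes, 26.96.128.5 is in 26.96.128.0/24


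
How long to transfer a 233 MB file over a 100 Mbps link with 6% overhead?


Effective throughput = 100 * (1 - 6/100) = 94 Mbps
File size in Mb = 233 * 8 = 1864 Mb
Time = 1864 / 94
Time = 19.8298 seconds


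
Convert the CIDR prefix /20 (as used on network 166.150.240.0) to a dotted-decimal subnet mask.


/20 means 20 network bits, 12 host bits
Binary: 11111111111111111111000000000000
Mask: 255.255.240.0


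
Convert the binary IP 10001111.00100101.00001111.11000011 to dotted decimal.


10001111 = 143
00100101 = 37
00001111 = 15
11000011 = 195
IP: 143.37.15.195


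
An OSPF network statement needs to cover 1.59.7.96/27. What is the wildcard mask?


Subnet mask: 255.255.255.224
Wildcard = 255.255.255.255 - subnet mask
255 - 255 = 0
255 - 255 = 0
255 - 255 = 0
255 - 224 = 31
Wildcard: 0.0.0.31


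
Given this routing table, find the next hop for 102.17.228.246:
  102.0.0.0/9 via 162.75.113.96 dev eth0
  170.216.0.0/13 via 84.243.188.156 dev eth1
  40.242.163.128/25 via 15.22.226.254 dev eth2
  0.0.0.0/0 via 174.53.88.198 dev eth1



Longest prefix match for 102.17.228.246:
  /9 102.0.0.0: MATCH
  /13 170.216.0.0: no
  /25 40.242.163.128: no
  /0 0.0.0.0: MATCH
Selected: next-hop 162.75.113.96 via eth0 (matched /9)


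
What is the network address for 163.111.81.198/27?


IP:   10100011.01101111.01010001.11000110
Mask: 11111111.11111111.11111111.11100000
AND operation:
Net:  10100011.01101111.01010001.11000000
Network: 163.111.81.192/27


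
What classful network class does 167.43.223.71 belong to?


First octet: 167
Binary: 10100111
10xxxxxx -> Class B (128-191)
Class B, default mask 255.255.0.0 (/16)


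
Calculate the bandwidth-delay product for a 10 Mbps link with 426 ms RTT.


BDP = bandwidth * RTT
= 10 Mbps * 426 ms
= 10 * 1e6 * 426 / 1000 bits
= 4260000 bits
= 532500 bytes
= 520.0195 KB
BDP = 4260000 bits (532500 bytes)


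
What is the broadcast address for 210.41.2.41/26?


Network: 210.41.2.0/26
Host bits = 6
Set all host bits to 1:
Broadcast: 210.41.2.63


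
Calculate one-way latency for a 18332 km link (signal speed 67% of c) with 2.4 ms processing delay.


Speed = 0.67 * 3e5 km/s = 201000 km/s
Propagation delay = 18332 / 201000 = 0.0912 s = 91.204 ms
Processing delay = 2.4 ms
Total one-way latency = 93.604 ms


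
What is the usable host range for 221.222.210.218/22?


Network: 221.222.208.0
Broadcast: 221.222.211.255
First usable = network + 1
Last usable = broadcast - 1
Range: 221.222.208.1 to 221.222.211.254


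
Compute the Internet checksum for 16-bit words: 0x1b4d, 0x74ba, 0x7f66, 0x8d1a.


Sum all words (with carry folding):
+ 0x1b4d = 0x1b4d
+ 0x74ba = 0x9007
+ 0x7f66 = 0x0f6e
+ 0x8d1a = 0x9c88
One's complement: ~0x9c88
Checksum = 0x6377


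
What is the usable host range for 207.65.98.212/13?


Network: 207.64.0.0
Broadcast: 207.71.255.255
First usable = network + 1
Last usable = broadcast - 1
Range: 207.64.0.1 to 207.71.255.254


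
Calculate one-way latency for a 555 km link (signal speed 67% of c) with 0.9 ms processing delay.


Speed = 0.67 * 3e5 km/s = 201000 km/s
Propagation delay = 555 / 201000 = 0.0028 s = 2.7612 ms
Processing delay = 0.9 ms
Total one-way latency = 3.6612 ms


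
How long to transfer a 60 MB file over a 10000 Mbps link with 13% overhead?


Effective throughput = 10000 * (1 - 13/100) = 8700 Mbps
File size in Mb = 60 * 8 = 480 Mb
Time = 480 / 8700
Time = 0.0552 seconds


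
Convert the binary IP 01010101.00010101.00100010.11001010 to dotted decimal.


01010101 = 85
00010101 = 21
00100010 = 34
11001010 = 202
IP: 85.21.34.202


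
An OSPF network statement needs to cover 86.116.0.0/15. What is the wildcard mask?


Subnet mask: 255.254.0.0
Wildcard = 255.255.255.255 - subnet mask
255 - 255 = 0
255 - 254 = 1
255 - 0 = 255
255 - 0 = 255
Wildcard: 0.1.255.255


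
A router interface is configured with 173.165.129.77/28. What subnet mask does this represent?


/28 means 28 network bits, 4 host bits
Binary: 11111111111111111111111111110000
Mask: 255.255.255.240


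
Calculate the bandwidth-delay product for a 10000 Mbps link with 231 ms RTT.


BDP = bandwidth * RTT
= 10000 Mbps * 231 ms
= 10000 * 1e6 * 231 / 1000 bits
= 2310000000 bits
= 288750000 bytes
= 281982.4219 KB
BDP = 2310000000 bits (288750000 bytes)


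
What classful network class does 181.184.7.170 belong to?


First octet: 181
Binary: 10110101
10xxxxxx -> Class B (128-191)
Class B, default mask 255.255.0.0 (/16)


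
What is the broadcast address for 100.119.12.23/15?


Network: 100.118.0.0/15
Host bits = 17
Set all host bits to 1:
Broadcast: 100.119.255.255


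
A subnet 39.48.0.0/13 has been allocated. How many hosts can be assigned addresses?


Host bits = 32 - 13 = 19
Total addresses = 2^19 = 524288
Usable = total - 2 (network and broadcast)
Usable hosts: 524286


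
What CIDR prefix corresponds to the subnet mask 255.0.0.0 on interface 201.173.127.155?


Binary: 11111111.00000000.00000000.00000000
Count leading 1s
Prefix: /8


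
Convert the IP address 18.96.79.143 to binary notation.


18 = 00010010
96 = 01100000
79 = 01001111
143 = 10001111
Binary: 00010010.01100000.01001111.10001111


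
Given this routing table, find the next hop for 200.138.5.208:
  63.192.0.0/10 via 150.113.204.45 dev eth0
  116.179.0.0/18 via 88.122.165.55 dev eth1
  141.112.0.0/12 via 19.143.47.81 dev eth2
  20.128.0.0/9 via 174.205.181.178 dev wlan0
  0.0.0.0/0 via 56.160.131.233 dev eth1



Longest prefix match for 200.138.5.208:
  /10 63.192.0.0: no
  /18 116.179.0.0: no
  /12 141.112.0.0: no
  /9 20.128.0.0: no
  /0 0.0.0.0: MATCH
Selected: next-hop 56.160.131.233 via eth1 (matched /0)


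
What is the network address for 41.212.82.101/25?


IP:   00101001.11010100.01010010.01100101
Mask: 11111111.11111111.11111111.10000000
AND operation:
Net:  00101001.11010100.01010010.00000000
Network: 41.212.82.0/25


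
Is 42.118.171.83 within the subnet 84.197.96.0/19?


Subnet network: 84.197.96.0
Test IP AND mask: 42.118.160.0
No, 42.118.171.83 is not in 84.197.96.0/19


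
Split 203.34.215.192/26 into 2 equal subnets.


New prefix = 26 + 1 = 27
Each subnet has 32 addresses
  203.34.215.192/27
  203.34.215.224/27
Subnets: 203.34.215.192/27, 203.34.215.224/27


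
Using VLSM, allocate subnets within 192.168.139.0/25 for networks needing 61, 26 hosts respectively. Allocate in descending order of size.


61 hosts -> /26 (62 usable): 192.168.139.0/26
26 hosts -> /27 (30 usable): 192.168.139.64/27
Allocation: 192.168.139.0/26 (61 hosts, 62 usable); 192.168.139.64/27 (26 hosts, 30 usable)


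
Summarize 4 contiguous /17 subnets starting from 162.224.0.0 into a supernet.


Original prefix: /17
Number of subnets: 4 = 2^2
New prefix = 17 - 2 = 15
Supernet: 162.224.0.0/15


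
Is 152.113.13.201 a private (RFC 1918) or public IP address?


RFC 1918 private ranges:
  10.0.0.0/8 (10.0.0.0 - 10.255.255.255)
  172.16.0.0/12 (172.16.0.0 - 172.31.255.255)
  192.168.0.0/16 (192.168.0.0 - 192.168.255.255)
Public (not in any RFC 1918 range)


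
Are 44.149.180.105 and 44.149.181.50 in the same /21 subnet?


Mask: 255.255.248.0
44.149.180.105 AND mask = 44.149.176.0
44.149.181.50 AND mask = 44.149.176.0
Yes, same subnet (44.149.176.0)


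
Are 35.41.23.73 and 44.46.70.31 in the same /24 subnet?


Mask: 255.255.255.0
35.41.23.73 AND mask = 35.41.23.0
44.46.70.31 AND mask = 44.46.70.0
No, different subnets (35.41.23.0 vs 44.46.70.0)


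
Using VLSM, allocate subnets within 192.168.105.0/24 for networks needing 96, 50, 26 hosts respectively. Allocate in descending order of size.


96 hosts -> /25 (126 usable): 192.168.105.0/25
50 hosts -> /26 (62 usable): 192.168.105.128/26
26 hosts -> /27 (30 usable): 192.168.105.192/27
Allocation: 192.168.105.0/25 (96 hosts, 126 usable); 192.168.105.128/26 (50 hosts, 62 usable); 192.168.105.192/27 (26 hosts, 30 usable)


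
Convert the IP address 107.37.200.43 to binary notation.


107 = 01101011
37 = 00100101
200 = 11001000
43 = 00101011
Binary: 01101011.00100101.11001000.00101011


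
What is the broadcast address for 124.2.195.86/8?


Network: 124.0.0.0/8
Host bits = 24
Set all host bits to 1:
Broadcast: 124.255.255.255


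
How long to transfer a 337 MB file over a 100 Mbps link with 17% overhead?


Effective throughput = 100 * (1 - 17/100) = 83 Mbps
File size in Mb = 337 * 8 = 2696 Mb
Time = 2696 / 83
Time = 32.4819 seconds


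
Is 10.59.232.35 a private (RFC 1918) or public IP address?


RFC 1918 private ranges:
  10.0.0.0/8 (10.0.0.0 - 10.255.255.255)
  172.16.0.0/12 (172.16.0.0 - 172.31.255.255)
  192.168.0.0/16 (192.168.0.0 - 192.168.255.255)
Private (in 10.0.0.0/8)


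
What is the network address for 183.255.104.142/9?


IP:   10110111.11111111.01101000.10001110
Mask: 11111111.10000000.00000000.00000000
AND operation:
Net:  10110111.10000000.00000000.00000000
Network: 183.128.0.0/9


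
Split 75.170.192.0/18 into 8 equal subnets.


New prefix = 18 + 3 = 21
Each subnet has 2048 addresses
  75.170.192.0/21
  75.170.200.0/21
  75.170.208.0/21
  75.170.216.0/21
  75.170.224.0/21
  75.170.232.0/21
  75.170.240.0/21
  75.170.248.0/21
Subnets: 75.170.192.0/21, 75.170.200.0/21, 75.170.208.0/21, 75.170.216.0/21, 75.170.224.0/21, 75.170.232.0/21, 75.170.240.0/21, 75.170.248.0/21


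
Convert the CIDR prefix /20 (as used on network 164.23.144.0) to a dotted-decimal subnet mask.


/20 means 20 network bits, 12 host bits
Binary: 11111111111111111111000000000000
Mask: 255.255.240.0


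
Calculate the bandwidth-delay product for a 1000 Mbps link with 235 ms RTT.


BDP = bandwidth * RTT
= 1000 Mbps * 235 ms
= 1000 * 1e6 * 235 / 1000 bits
= 235000000 bits
= 29375000 bytes
= 28686.5234 KB
BDP = 235000000 bits (29375000 bytes)


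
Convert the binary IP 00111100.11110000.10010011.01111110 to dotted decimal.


00111100 = 60
11110000 = 240
10010011 = 147
01111110 = 126
IP: 60.240.147.126


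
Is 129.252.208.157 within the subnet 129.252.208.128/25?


Subnet network: 129.252.208.128
Test IP AND mask: 129.252.208.128
Yes, 129.252.208.157 is in 129.252.208.128/25


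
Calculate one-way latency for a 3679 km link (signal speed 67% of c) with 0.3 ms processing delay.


Speed = 0.67 * 3e5 km/s = 201000 km/s
Propagation delay = 3679 / 201000 = 0.0183 s = 18.3035 ms
Processing delay = 0.3 ms
Total one-way latency = 18.6035 ms


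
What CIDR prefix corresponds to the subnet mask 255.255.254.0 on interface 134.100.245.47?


Binary: 11111111.11111111.11111110.00000000
Count leading 1s
Prefix: /23


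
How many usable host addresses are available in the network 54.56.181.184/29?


Host bits = 32 - 29 = 3
Total addresses = 2^3 = 8
Usable = total - 2 (network and broadcast)
Usable hosts: 6


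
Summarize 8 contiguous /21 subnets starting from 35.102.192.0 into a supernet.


Original prefix: /21
Number of subnets: 8 = 2^3
New prefix = 21 - 3 = 18
Supernet: 35.102.192.0/18


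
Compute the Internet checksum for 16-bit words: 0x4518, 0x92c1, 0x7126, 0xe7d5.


Sum all words (with carry folding):
+ 0x4518 = 0x4518
+ 0x92c1 = 0xd7d9
+ 0x7126 = 0x4900
+ 0xe7d5 = 0x30d6
One's complement: ~0x30d6
Checksum = 0xcf29


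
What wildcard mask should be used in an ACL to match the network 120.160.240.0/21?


Subnet mask: 255.255.248.0
Wildcard = 255.255.255.255 - subnet mask
255 - 255 = 0
255 - 255 = 0
255 - 248 = 7
255 - 0 = 255
Wildcard: 0.0.7.255


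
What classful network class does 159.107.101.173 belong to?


First octet: 159
Binary: 10011111
10xxxxxx -> Class B (128-191)
Class B, default mask 255.255.0.0 (/16)


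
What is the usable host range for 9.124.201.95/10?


Network: 9.64.0.0
Broadcast: 9.127.255.255
First usable = network + 1
Last usable = broadcast - 1
Range: 9.64.0.1 to 9.127.255.254


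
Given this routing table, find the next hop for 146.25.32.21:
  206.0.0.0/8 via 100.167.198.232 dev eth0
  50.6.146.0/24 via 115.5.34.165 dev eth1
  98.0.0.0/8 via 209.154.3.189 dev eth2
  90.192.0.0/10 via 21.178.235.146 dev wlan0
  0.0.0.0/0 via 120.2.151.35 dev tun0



Longest prefix match for 146.25.32.21:
  /8 206.0.0.0: no
  /24 50.6.146.0: no
  /8 98.0.0.0: no
  /10 90.192.0.0: no
  /0 0.0.0.0: MATCH
Selected: next-hop 120.2.151.35 via tun0 (matched /0)


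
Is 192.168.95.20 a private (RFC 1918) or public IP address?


RFC 1918 private ranges:
  10.0.0.0/8 (10.0.0.0 - 10.255.255.255)
  172.16.0.0/12 (172.16.0.0 - 172.31.255.255)
  192.168.0.0/16 (192.168.0.0 - 192.168.255.255)
Private (in 192.168.0.0/16)


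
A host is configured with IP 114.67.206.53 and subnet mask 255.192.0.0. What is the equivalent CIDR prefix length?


Binary: 11111111.11000000.00000000.00000000
Count leading 1s
Prefix: /10


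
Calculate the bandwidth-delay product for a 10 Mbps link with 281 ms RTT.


BDP = bandwidth * RTT
= 10 Mbps * 281 ms
= 10 * 1e6 * 281 / 1000 bits
= 2810000 bits
= 351250 bytes
= 343.0176 KB
BDP = 2810000 bits (351250 bytes)


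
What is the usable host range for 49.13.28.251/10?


Network: 49.0.0.0
Broadcast: 49.63.255.255
First usable = network + 1
Last usable = broadcast - 1
Range: 49.0.0.1 to 49.63.255.254


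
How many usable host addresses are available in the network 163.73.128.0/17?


Host bits = 32 - 17 = 15
Total addresses = 2^15 = 32768
Usable = total - 2 (network and broadcast)
Usable hosts: 32766


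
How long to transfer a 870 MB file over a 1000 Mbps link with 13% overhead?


Effective throughput = 1000 * (1 - 13/100) = 870 Mbps
File size in Mb = 870 * 8 = 6960 Mb
Time = 6960 / 870
Time = 8 seconds


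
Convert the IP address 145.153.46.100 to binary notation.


145 = 10010001
153 = 10011001
46 = 00101110
100 = 01100100
Binary: 10010001.10011001.00101110.01100100


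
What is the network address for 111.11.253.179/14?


IP:   01101111.00001011.11111101.10110011
Mask: 11111111.11111100.00000000.00000000
AND operation:
Net:  01101111.00001000.00000000.00000000
Network: 111.8.0.0/14


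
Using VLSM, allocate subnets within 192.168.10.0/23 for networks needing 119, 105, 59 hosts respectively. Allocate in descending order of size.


119 hosts -> /25 (126 usable): 192.168.10.0/25
105 hosts -> /25 (126 usable): 192.168.10.128/25
59 hosts -> /26 (62 usable): 192.168.11.0/26
Allocation: 192.168.10.0/25 (119 hosts, 126 usable); 192.168.10.128/25 (105 hosts, 126 usable); 192.168.11.0/26 (59 hosts, 62 usable)


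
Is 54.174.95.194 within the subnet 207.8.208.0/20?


Subnet network: 207.8.208.0
Test IP AND mask: 54.174.80.0
No, 54.174.95.194 is not in 207.8.208.0/20


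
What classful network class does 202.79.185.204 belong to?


First octet: 202
Binary: 11001010
110xxxxx -> Class C (192-223)
Class C, default mask 255.255.255.0 (/24)


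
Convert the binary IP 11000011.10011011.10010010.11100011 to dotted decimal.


11000011 = 195
10011011 = 155
10010010 = 146
11100011 = 227
IP: 195.155.146.227


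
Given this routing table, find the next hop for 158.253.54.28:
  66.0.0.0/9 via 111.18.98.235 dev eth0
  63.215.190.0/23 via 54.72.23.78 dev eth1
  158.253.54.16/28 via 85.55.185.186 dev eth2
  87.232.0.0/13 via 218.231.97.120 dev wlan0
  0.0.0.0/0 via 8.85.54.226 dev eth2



Longest prefix match for 158.253.54.28:
  /9 66.0.0.0: no
  /23 63.215.190.0: no
  /28 158.253.54.16: MATCH
  /13 87.232.0.0: no
  /0 0.0.0.0: MATCH
Selected: next-hop 85.55.185.186 via eth2 (matched /28)


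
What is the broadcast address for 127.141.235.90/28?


Network: 127.141.235.80/28
Host bits = 4
Set all host bits to 1:
Broadcast: 127.141.235.95


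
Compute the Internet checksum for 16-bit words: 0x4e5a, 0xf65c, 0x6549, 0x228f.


Sum all words (with carry folding):
+ 0x4e5a = 0x4e5a
+ 0xf65c = 0x44b7
+ 0x6549 = 0xaa00
+ 0x228f = 0xcc8f
One's complement: ~0xcc8f
Checksum = 0x3370


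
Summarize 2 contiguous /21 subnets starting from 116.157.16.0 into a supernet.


Original prefix: /21
Number of subnets: 2 = 2^1
New prefix = 21 - 1 = 20
Supernet: 116.157.16.0/20


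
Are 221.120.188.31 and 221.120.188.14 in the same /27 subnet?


Mask: 255.255.255.224
221.120.188.31 AND mask = 221.120.188.0
221.120.188.14 AND mask = 221.120.188.0
Yes, same subnet (221.120.188.0)


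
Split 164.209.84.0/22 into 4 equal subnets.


New prefix = 22 + 2 = 24
Each subnet has 256 addresses
  164.209.84.0/24
  164.209.85.0/24
  164.209.86.0/24
  164.209.87.0/24
Subnets: 164.209.84.0/24, 164.209.85.0/24, 164.209.86.0/24, 164.209.87.0/24


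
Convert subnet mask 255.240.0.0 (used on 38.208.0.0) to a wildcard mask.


Subnet mask: 255.240.0.0
Wildcard = 255.255.255.255 - subnet mask
255 - 255 = 0
255 - 240 = 15
255 - 0 = 255
255 - 0 = 255
Wildcard: 0.15.255.255


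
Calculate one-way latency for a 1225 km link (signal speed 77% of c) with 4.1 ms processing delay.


Speed = 0.77 * 3e5 km/s = 231000 km/s
Propagation delay = 1225 / 231000 = 0.0053 s = 5.303 ms
Processing delay = 4.1 ms
Total one-way latency = 9.403 ms


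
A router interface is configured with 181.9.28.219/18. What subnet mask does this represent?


/18 means 18 network bits, 14 host bits
Binary: 11111111111111111100000000000000
Mask: 255.255.192.0


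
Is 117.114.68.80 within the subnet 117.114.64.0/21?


Subnet network: 117.114.64.0
Test IP AND mask: 117.114.64.0
Yes, 117.114.68.80 is in 117.114.64.0/21


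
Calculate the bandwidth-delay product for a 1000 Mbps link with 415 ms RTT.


BDP = bandwidth * RTT
= 1000 Mbps * 415 ms
= 1000 * 1e6 * 415 / 1000 bits
= 415000000 bits
= 51875000 bytes
= 50659.1797 KB
BDP = 415000000 bits (51875000 bytes)


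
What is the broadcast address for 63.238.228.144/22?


Network: 63.238.228.0/22
Host bits = 10
Set all host bits to 1:
Broadcast: 63.238.231.255


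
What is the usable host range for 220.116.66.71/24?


Network: 220.116.66.0
Broadcast: 220.116.66.255
First usable = network + 1
Last usable = broadcast - 1
Range: 220.116.66.1 to 220.116.66.254


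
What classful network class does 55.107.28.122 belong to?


First octet: 55
Binary: 00110111
0xxxxxxx -> Class A (1-126)
Class A, default mask 255.0.0.0 (/8)


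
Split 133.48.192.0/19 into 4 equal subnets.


New prefix = 19 + 2 = 21
Each subnet has 2048 addresses
  133.48.192.0/21
  133.48.200.0/21
  133.48.208.0/21
  133.48.216.0/21
Subnets: 133.48.192.0/21, 133.48.200.0/21, 133.48.208.0/21, 133.48.216.0/21


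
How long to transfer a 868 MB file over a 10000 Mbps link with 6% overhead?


Effective throughput = 10000 * (1 - 6/100) = 9400 Mbps
File size in Mb = 868 * 8 = 6944 Mb
Time = 6944 / 9400
Time = 0.7387 seconds


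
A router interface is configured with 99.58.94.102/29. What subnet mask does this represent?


/29 means 29 network bits, 3 host bits
Binary: 11111111111111111111111111111000
Mask: 255.255.255.248


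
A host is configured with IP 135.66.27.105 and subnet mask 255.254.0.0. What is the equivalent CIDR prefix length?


Binary: 11111111.11111110.00000000.00000000
Count leading 1s
Prefix: /15


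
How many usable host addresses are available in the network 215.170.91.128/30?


Host bits = 32 - 30 = 2
Total addresses = 2^2 = 4
Usable = total - 2 (network and broadcast)
Usable hosts: 2


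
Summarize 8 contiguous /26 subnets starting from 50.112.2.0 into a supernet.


Original prefix: /26
Number of subnets: 8 = 2^3
New prefix = 26 - 3 = 23
Supernet: 50.112.2.0/23


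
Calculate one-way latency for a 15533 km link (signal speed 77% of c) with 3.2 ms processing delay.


Speed = 0.77 * 3e5 km/s = 231000 km/s
Propagation delay = 15533 / 231000 = 0.0672 s = 67.2424 ms
Processing delay = 3.2 ms
Total one-way latency = 70.4424 ms


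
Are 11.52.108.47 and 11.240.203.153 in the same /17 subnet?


Mask: 255.255.128.0
11.52.108.47 AND mask = 11.52.0.0
11.240.203.153 AND mask = 11.240.128.0
No, different subnets (11.52.0.0 vs 11.240.128.0)


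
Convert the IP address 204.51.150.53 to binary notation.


204 = 11001100
51 = 00110011
150 = 10010110
53 = 00110101
Binary: 11001100.00110011.10010110.00110101


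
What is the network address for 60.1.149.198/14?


IP:   00111100.00000001.10010101.11000110
Mask: 11111111.11111100.00000000.00000000
AND operation:
Net:  00111100.00000000.00000000.00000000
Network: 60.0.0.0/14


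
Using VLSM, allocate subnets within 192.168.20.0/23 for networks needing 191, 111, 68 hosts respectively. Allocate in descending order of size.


191 hosts -> /24 (254 usable): 192.168.20.0/24
111 hosts -> /25 (126 usable): 192.168.21.0/25
68 hosts -> /25 (126 usable): 192.168.21.128/25
Allocation: 192.168.20.0/24 (191 hosts, 254 usable); 192.168.21.0/25 (111 hosts, 126 usable); 192.168.21.128/25 (68 hosts, 126 usable)


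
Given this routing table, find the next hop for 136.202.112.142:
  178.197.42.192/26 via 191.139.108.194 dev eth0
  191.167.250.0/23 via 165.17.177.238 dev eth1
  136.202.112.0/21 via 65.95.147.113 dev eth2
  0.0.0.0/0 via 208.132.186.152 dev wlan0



Longest prefix match for 136.202.112.142:
  /26 178.197.42.192: no
  /23 191.167.250.0: no
  /21 136.202.112.0: MATCH
  /0 0.0.0.0: MATCH
Selected: next-hop 65.95.147.113 via eth2 (matched /21)


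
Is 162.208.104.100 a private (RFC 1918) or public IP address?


RFC 1918 private ranges:
  10.0.0.0/8 (10.0.0.0 - 10.255.255.255)
  172.16.0.0/12 (172.16.0.0 - 172.31.255.255)
  192.168.0.0/16 (192.168.0.0 - 192.168.255.255)
Public (not in any RFC 1918 range)


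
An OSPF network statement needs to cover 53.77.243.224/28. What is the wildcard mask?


Subnet mask: 255.255.255.240
Wildcard = 255.255.255.255 - subnet mask
255 - 255 = 0
255 - 255 = 0
255 - 255 = 0
255 - 240 = 15
Wildcard: 0.0.0.15


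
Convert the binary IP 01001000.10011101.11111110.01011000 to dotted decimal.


01001000 = 72
10011101 = 157
11111110 = 254
01011000 = 88
IP: 72.157.254.88


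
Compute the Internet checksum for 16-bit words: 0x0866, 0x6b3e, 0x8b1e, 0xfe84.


Sum all words (with carry folding):
+ 0x0866 = 0x0866
+ 0x6b3e = 0x73a4
+ 0x8b1e = 0xfec2
+ 0xfe84 = 0xfd47
One's complement: ~0xfd47
Checksum = 0x02b8


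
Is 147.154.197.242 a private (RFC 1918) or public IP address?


RFC 1918 private ranges:
  10.0.0.0/8 (10.0.0.0 - 10.255.255.255)
  172.16.0.0/12 (172.16.0.0 - 172.31.255.255)
  192.168.0.0/16 (192.168.0.0 - 192.168.255.255)
Public (not in any RFC 1918 range)


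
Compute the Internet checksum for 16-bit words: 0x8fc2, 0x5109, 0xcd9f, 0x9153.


Sum all words (with carry folding):
+ 0x8fc2 = 0x8fc2
+ 0x5109 = 0xe0cb
+ 0xcd9f = 0xae6b
+ 0x9153 = 0x3fbf
One's complement: ~0x3fbf
Checksum = 0xc040


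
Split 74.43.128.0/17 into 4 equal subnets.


New prefix = 17 + 2 = 19
Each subnet has 8192 addresses
  74.43.128.0/19
  74.43.160.0/19
  74.43.192.0/19
  74.43.224.0/19
Subnets: 74.43.128.0/19, 74.43.160.0/19, 74.43.192.0/19, 74.43.224.0/19


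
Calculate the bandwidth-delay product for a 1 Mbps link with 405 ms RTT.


BDP = bandwidth * RTT
= 1 Mbps * 405 ms
= 1 * 1e6 * 405 / 1000 bits
= 405000 bits
= 50625 bytes
= 49.4385 KB
BDP = 405000 bits (50625 bytes)


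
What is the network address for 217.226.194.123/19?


IP:   11011001.11100010.11000010.01111011
Mask: 11111111.11111111.11100000.00000000
AND operation:
Net:  11011001.11100010.11000000.00000000
Network: 217.226.192.0/19


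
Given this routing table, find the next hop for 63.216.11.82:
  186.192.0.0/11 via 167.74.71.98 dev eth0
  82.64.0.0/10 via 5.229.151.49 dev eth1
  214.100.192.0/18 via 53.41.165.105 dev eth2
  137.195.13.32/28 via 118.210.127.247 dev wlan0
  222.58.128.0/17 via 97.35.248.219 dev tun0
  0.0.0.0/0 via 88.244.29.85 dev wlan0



Longest prefix match for 63.216.11.82:
  /11 186.192.0.0: no
  /10 82.64.0.0: no
  /18 214.100.192.0: no
  /28 137.195.13.32: no
  /17 222.58.128.0: no
  /0 0.0.0.0: MATCH
Selected: next-hop 88.244.29.85 via wlan0 (matched /0)


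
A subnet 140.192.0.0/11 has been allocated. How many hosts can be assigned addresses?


Host bits = 32 - 11 = 21
Total addresses = 2^21 = 2097152
Usable = total - 2 (network and broadcast)
Usable hosts: 2097150


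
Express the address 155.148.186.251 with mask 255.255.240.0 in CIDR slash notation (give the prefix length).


Binary: 11111111.11111111.11110000.00000000
Count leading 1s
Prefix: /20


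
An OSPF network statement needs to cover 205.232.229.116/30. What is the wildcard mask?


Subnet mask: 255.255.255.252
Wildcard = 255.255.255.255 - subnet mask
255 - 255 = 0
255 - 255 = 0
255 - 255 = 0
255 - 252 = 3
Wildcard: 0.0.0.3


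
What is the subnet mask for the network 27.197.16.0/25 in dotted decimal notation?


/25 means 25 network bits, 7 host bits
Binary: 11111111111111111111111110000000
Mask: 255.255.255.128


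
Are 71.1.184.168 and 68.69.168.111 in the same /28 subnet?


Mask: 255.255.255.240
71.1.184.168 AND mask = 71.1.184.160
68.69.168.111 AND mask = 68.69.168.96
No, different subnets (71.1.184.160 vs 68.69.168.96)


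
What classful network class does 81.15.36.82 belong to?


First octet: 81
Binary: 01010001
0xxxxxxx -> Class A (1-126)
Class A, default mask 255.0.0.0 (/8)


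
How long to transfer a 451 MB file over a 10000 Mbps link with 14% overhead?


Effective throughput = 10000 * (1 - 14/100) = 8600 Mbps
File size in Mb = 451 * 8 = 3608 Mb
Time = 3608 / 8600
Time = 0.4195 seconds


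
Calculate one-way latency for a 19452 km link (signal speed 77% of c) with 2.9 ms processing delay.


Speed = 0.77 * 3e5 km/s = 231000 km/s
Propagation delay = 19452 / 231000 = 0.0842 s = 84.2078 ms
Processing delay = 2.9 ms
Total one-way latency = 87.1078 ms


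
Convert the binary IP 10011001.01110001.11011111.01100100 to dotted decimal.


10011001 = 153
01110001 = 113
11011111 = 223
01100100 = 100
IP: 153.113.223.100


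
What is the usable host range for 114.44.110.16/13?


Network: 114.40.0.0
Broadcast: 114.47.255.255
First usable = network + 1
Last usable = broadcast - 1
Range: 114.40.0.1 to 114.47.255.254


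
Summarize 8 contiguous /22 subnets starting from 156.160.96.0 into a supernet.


Original prefix: /22
Number of subnets: 8 = 2^3
New prefix = 22 - 3 = 19
Supernet: 156.160.96.0/19
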